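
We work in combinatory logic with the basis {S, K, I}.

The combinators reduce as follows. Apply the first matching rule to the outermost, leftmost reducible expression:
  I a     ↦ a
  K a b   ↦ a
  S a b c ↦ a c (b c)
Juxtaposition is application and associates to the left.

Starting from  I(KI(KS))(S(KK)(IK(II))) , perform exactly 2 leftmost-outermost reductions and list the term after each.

  start: I(KI(KS))(S(KK)(IK(II)))
  →1  KI(KS)(S(KK)(IK(II)))
  →2  I(S(KK)(IK(II)))

Answer: after 2 steps: I(S(KK)(IK(II)))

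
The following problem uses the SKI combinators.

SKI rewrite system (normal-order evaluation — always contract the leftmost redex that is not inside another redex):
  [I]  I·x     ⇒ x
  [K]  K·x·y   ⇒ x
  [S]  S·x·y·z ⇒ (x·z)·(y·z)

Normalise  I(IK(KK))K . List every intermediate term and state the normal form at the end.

Answer: normal form = KK  (in 3 steps)

Working:
  start: I(IK(KK))K
  →1  IK(KK)K
  →2  K(KK)K
  →3  KK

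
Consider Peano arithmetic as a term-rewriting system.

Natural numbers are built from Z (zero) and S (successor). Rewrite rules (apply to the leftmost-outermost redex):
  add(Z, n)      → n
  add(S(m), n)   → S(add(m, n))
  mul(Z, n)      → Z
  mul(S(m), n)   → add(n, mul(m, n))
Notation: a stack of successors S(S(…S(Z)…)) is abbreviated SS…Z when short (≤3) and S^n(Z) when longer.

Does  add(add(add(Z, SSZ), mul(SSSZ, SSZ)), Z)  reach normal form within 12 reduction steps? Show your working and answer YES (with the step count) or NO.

  start: add(add(add(Z, SSZ), mul(SSSZ, SSZ)), Z)
  →1  add(add(SSZ, mul(SSSZ, SSZ)), Z)
  →2  add(S(add(SZ, mul(SSSZ, SSZ))), Z)
  →3  S(add(add(SZ, mul(SSSZ, SSZ)), Z))
  →4  S(add(S(add(Z, mul(SSSZ, SSZ))), Z))
  →5  S(S(add(add(Z, mul(SSSZ, SSZ)), Z)))
  →6  S(S(add(mul(SSSZ, SSZ), Z)))
  →7  S(S(add(add(SSZ, mul(SSZ, SSZ)), Z)))
  →8  S(S(add(S(add(SZ, mul(SSZ, SSZ))), Z)))
  →9  S(S(S(add(add(SZ, mul(SSZ, SSZ)), Z))))
  →10  S(S(S(add(S(add(Z, mul(SSZ, SSZ))), Z))))
  →11  S(S(S(S(add(add(Z, mul(SSZ, SSZ)), Z)))))
  →12  S(S(S(S(add(mul(SSZ, SSZ), Z)))))

Answer: NO — after 12 steps the term is S(S(S(S(add(mul(SSZ, SSZ), Z))))), not yet normal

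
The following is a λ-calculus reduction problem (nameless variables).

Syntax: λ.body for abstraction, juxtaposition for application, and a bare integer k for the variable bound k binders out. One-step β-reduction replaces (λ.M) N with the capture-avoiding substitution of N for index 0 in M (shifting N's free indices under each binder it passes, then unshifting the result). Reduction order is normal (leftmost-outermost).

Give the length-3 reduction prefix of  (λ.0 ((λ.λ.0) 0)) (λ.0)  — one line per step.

  start: (λ.0 ((λ.λ.0) 0)) (λ.0)
  [1] (λ.0) ((λ.λ.0) (λ.0))
  [2] (λ.λ.0) (λ.0)
  [3] λ.0

Answer: after 3 steps: λ.0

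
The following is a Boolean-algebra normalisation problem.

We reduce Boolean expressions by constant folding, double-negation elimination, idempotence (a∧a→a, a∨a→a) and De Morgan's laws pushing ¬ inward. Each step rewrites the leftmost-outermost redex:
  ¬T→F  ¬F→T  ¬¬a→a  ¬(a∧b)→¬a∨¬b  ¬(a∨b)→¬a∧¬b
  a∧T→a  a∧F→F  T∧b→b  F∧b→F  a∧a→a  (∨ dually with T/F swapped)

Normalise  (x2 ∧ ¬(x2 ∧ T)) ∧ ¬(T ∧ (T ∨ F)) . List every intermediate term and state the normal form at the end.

Answer: normal form = F  (in 10 steps)

Working:
  start: (x2 ∧ ¬(x2 ∧ T)) ∧ ¬(T ∧ (T ∨ F))
  →1  (x2 ∧ (¬x2 ∨ ¬T)) ∧ ¬(T ∧ (T ∨ F))
  →2  (x2 ∧ (¬x2 ∨ F)) ∧ ¬(T ∧ (T ∨ F))
  →3  (x2 ∧ ¬x2) ∧ ¬(T ∧ (T ∨ F))
  →4  (x2 ∧ ¬x2) ∧ (¬T ∨ ¬(T ∨ F))
  →5  (x2 ∧ ¬x2) ∧ (F ∨ ¬(T ∨ F))
  →6  (x2 ∧ ¬x2) ∧ ¬(T ∨ F)
  →7  (x2 ∧ ¬x2) ∧ (¬T ∧ ¬F)
  →8  (x2 ∧ ¬x2) ∧ (F ∧ ¬F)
  →9  (x2 ∧ ¬x2) ∧ F
  →10  F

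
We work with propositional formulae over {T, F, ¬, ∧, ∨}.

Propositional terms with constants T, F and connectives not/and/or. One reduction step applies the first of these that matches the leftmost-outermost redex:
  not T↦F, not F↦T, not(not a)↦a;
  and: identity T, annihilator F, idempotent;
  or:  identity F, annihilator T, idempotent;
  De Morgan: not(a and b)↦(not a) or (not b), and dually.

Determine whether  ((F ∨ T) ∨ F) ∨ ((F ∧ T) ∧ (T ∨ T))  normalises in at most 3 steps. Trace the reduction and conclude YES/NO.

  start: ((F ∨ T) ∨ F) ∨ ((F ∧ T) ∧ (T ∨ T))
  step 1: (F ∨ T) ∨ ((F ∧ T) ∧ (T ∨ T))
  step 2: T ∨ ((F ∧ T) ∧ (T ∨ T))
  step 3: T

Answer: YES — reaches normal form T in 3 ≤ 3 steps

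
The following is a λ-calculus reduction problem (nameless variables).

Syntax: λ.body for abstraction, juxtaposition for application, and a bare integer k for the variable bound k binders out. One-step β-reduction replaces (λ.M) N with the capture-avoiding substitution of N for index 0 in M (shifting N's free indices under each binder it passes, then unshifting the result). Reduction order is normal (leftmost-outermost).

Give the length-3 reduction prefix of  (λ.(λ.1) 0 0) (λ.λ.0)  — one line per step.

  start: (λ.(λ.1) 0 0) (λ.λ.0)
  [1] (λ.λ.λ.0) (λ.λ.0) (λ.λ.0)
  [2] (λ.λ.0) (λ.λ.0)
  [3] λ.0

Answer: after 3 steps: λ.0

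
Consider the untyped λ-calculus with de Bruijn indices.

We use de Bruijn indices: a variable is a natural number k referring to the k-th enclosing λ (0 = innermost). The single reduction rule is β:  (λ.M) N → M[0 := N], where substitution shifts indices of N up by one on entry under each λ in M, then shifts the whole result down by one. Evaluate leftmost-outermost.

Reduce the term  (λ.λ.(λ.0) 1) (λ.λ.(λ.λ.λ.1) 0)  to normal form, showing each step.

  start: (λ.λ.(λ.0) 1) (λ.λ.(λ.λ.λ.1) 0)
  step 1: λ.(λ.0) (λ.λ.(λ.λ.λ.1) 0)
  step 2: λ.λ.λ.(λ.λ.λ.1) 0
  step 3: λ.λ.λ.λ.λ.1

Answer: normal form = λ.λ.λ.λ.λ.1  (in 3 steps)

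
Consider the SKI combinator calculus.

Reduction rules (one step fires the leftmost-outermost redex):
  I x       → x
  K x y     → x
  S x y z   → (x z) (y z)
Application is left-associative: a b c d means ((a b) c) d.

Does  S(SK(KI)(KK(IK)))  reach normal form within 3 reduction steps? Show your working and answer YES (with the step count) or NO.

  start: S(SK(KI)(KK(IK)))
  →1  S(K(KK(IK))(KI(KK(IK))))
  →2  S(KK(IK))
  →3  SK

Answer: YES — reaches normal form SK in 3 ≤ 3 steps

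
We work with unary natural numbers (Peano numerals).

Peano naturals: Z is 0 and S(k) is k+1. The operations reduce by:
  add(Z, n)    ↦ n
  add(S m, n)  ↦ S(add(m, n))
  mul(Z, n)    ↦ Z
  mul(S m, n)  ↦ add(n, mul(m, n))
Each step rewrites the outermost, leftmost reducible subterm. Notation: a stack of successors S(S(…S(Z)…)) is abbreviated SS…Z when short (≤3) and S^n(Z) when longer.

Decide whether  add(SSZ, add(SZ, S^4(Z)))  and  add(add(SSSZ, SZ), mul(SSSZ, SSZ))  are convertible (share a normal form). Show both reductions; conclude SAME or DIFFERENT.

Term A:
  start: add(SSZ, add(SZ, S^4(Z)))
  step 1: S(add(SZ, add(SZ, S^4(Z))))
  step 2: S(S(add(Z, add(SZ, S^4(Z)))))
  step 3: S(S(add(SZ, S^4(Z))))
  step 4: S(S(S(add(Z, S^4(Z)))))
  step 5: S^7(Z)

Term B:
  start: add(add(SSSZ, SZ), mul(SSSZ, SSZ))
  step 1: add(S(add(SSZ, SZ)), mul(SSSZ, SSZ))
  step 2: S(add(add(SSZ, SZ), mul(SSSZ, SSZ)))
  step 3: S(add(S(add(SZ, SZ)), mul(SSSZ, SSZ)))
  step 4: S(S(add(add(SZ, SZ), mul(SSSZ, SSZ))))
  step 5: S(S(add(S(add(Z, SZ)), mul(SSSZ, SSZ))))
  step 6: S(S(S(add(add(Z, SZ), mul(SSSZ, SSZ)))))
  step 7: S(S(S(add(SZ, mul(SSSZ, SSZ)))))
  step 8: S(S(S(S(add(Z, mul(SSSZ, SSZ))))))
  step 9: S(S(S(S(mul(SSSZ, SSZ)))))
  step 10: S(S(S(S(add(SSZ, mul(SSZ, SSZ))))))
  step 11: S(S(S(S(S(add(SZ, mul(SSZ, SSZ)))))))
  step 12: S(S(S(S(S(S(add(Z, mul(SSZ, SSZ))))))))
  step 13: S(S(S(S(S(S(mul(SSZ, SSZ)))))))
  step 14: S(S(S(S(S(S(add(SSZ, mul(SZ, SSZ))))))))
  step 15: S(S(S(S(S(S(S(add(SZ, mul(SZ, SSZ)))))))))
  step 16: S(S(S(S(S(S(S(S(add(Z, mul(SZ, SSZ))))))))))
  step 17: S(S(S(S(S(S(S(S(mul(SZ, SSZ)))))))))
  step 18: S(S(S(S(S(S(S(S(add(SSZ, mul(Z, SSZ))))))))))
  step 19: S(S(S(S(S(S(S(S(S(add(SZ, mul(Z, SSZ)))))))))))
  step 20: S(S(S(S(S(S(S(S(S(S(add(Z, mul(Z, SSZ))))))))))))
  step 21: S(S(S(S(S(S(S(S(S(S(mul(Z, SSZ)))))))))))
  step 22: S^10(Z)

Answer: DIFFERENT — A ⇓ S^7(Z), B ⇓ S^10(Z)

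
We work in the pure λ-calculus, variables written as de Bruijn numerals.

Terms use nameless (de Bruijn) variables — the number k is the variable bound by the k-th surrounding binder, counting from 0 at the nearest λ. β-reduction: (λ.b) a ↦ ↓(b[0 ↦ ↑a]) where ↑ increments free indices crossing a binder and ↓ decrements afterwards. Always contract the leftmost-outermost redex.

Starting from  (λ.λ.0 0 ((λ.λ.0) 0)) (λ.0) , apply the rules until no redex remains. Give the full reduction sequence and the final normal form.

Answer: normal form = λ.0 0 (λ.0)  (in 2 steps)

Reduction:
  start: (λ.λ.0 0 ((λ.λ.0) 0)) (λ.0)
  step 1: λ.0 0 ((λ.λ.0) 0)
  step 2: λ.0 0 (λ.0)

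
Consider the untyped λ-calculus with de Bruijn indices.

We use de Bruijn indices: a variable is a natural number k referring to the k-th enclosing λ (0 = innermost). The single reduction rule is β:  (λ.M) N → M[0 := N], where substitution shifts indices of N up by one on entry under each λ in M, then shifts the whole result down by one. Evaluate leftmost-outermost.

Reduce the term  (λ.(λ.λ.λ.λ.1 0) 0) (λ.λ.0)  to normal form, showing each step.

  start: (λ.(λ.λ.λ.λ.1 0) 0) (λ.λ.0)
  [1] (λ.λ.λ.λ.1 0) (λ.λ.0)
  [2] λ.λ.λ.1 0

Answer: normal form = λ.λ.λ.1 0  (in 2 steps)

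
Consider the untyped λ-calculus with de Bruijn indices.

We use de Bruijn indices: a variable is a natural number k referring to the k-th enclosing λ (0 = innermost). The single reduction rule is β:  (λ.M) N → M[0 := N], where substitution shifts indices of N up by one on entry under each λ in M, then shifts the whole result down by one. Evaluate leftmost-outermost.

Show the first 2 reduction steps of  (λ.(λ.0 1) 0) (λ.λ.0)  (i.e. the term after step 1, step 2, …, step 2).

  start: (λ.(λ.0 1) 0) (λ.λ.0)
  step 1: (λ.0 (λ.λ.0)) (λ.λ.0)
  step 2: (λ.λ.0) (λ.λ.0)

Answer: after 2 steps: (λ.λ.0) (λ.λ.0)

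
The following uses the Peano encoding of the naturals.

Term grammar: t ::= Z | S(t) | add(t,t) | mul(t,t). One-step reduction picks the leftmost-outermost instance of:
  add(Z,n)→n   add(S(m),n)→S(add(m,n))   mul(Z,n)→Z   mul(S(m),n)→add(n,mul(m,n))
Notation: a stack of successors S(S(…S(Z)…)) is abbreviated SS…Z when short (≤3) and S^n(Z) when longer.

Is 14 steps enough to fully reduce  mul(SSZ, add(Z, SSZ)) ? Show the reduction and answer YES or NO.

  start: mul(SSZ, add(Z, SSZ))
  step 1: add(add(Z, SSZ), mul(SZ, add(Z, SSZ)))
  step 2: add(SSZ, mul(SZ, add(Z, SSZ)))
  step 3: S(add(SZ, mul(SZ, add(Z, SSZ))))
  step 4: S(S(add(Z, mul(SZ, add(Z, SSZ)))))
  step 5: S(S(mul(SZ, add(Z, SSZ))))
  step 6: S(S(add(add(Z, SSZ), mul(Z, add(Z, SSZ)))))
  step 7: S(S(add(SSZ, mul(Z, add(Z, SSZ)))))
  step 8: S(S(S(add(SZ, mul(Z, add(Z, SSZ))))))
  step 9: S(S(S(S(add(Z, mul(Z, add(Z, SSZ)))))))
  step 10: S(S(S(S(mul(Z, add(Z, SSZ))))))
  step 11: S^4(Z)

Answer: YES — reaches normal form S^4(Z) in 11 ≤ 14 steps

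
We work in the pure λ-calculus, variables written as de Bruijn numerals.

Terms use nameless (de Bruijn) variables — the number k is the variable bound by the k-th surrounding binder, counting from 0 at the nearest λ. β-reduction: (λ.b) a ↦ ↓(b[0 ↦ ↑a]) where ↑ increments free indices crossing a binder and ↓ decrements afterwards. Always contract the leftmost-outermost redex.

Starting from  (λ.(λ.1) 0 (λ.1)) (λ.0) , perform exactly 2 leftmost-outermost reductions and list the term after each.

Answer: after 2 steps: (λ.0) (λ.λ.0)

Reduction:
  start: (λ.(λ.1) 0 (λ.1)) (λ.0)
  [1] (λ.λ.0) (λ.0) (λ.λ.0)
  [2] (λ.0) (λ.λ.0)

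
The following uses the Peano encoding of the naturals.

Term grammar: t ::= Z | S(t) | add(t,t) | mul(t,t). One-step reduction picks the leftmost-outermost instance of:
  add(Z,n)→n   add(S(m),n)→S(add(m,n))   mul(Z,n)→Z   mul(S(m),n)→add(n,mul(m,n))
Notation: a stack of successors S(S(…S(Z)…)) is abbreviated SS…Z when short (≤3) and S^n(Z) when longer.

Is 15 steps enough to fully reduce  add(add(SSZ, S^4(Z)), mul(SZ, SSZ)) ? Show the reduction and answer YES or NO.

  start: add(add(SSZ, S^4(Z)), mul(SZ, SSZ))
  →1  add(S(add(SZ, S^4(Z))), mul(SZ, SSZ))
  →2  S(add(add(SZ, S^4(Z)), mul(SZ, SSZ)))
  →3  S(add(S(add(Z, S^4(Z))), mul(SZ, SSZ)))
  →4  S(S(add(add(Z, S^4(Z)), mul(SZ, SSZ))))
  →5  S(S(add(S^4(Z), mul(SZ, SSZ))))
  →6  S(S(S(add(SSSZ, mul(SZ, SSZ)))))
  →7  S(S(S(S(add(SSZ, mul(SZ, SSZ))))))
  →8  S(S(S(S(S(add(SZ, mul(SZ, SSZ)))))))
  →9  S(S(S(S(S(S(add(Z, mul(SZ, SSZ))))))))
  →10  S(S(S(S(S(S(mul(SZ, SSZ)))))))
  →11  S(S(S(S(S(S(add(SSZ, mul(Z, SSZ))))))))
  →12  S(S(S(S(S(S(S(add(SZ, mul(Z, SSZ)))))))))
  →13  S(S(S(S(S(S(S(S(add(Z, mul(Z, SSZ))))))))))
  →14  S(S(S(S(S(S(S(S(mul(Z, SSZ)))))))))
  →15  S^8(Z)

Answer: YES — reaches normal form S^8(Z) in 15 ≤ 15 steps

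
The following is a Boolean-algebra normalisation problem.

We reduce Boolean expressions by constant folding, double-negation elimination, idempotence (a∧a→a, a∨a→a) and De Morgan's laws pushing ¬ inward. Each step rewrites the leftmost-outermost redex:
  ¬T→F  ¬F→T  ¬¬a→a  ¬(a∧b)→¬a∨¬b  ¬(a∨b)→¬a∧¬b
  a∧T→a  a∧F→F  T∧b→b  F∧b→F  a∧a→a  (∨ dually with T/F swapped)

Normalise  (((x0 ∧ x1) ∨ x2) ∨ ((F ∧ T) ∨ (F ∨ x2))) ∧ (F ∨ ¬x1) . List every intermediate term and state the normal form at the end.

  start: (((x0 ∧ x1) ∨ x2) ∨ ((F ∧ T) ∨ (F ∨ x2))) ∧ (F ∨ ¬x1)
  step 1: (((x0 ∧ x1) ∨ x2) ∨ (F ∨ (F ∨ x2))) ∧ (F ∨ ¬x1)
  step 2: (((x0 ∧ x1) ∨ x2) ∨ (F ∨ x2)) ∧ (F ∨ ¬x1)
  step 3: (((x0 ∧ x1) ∨ x2) ∨ x2) ∧ (F ∨ ¬x1)
  step 4: (((x0 ∧ x1) ∨ x2) ∨ x2) ∧ ¬x1

Answer: normal form = (((x0 ∧ x1) ∨ x2) ∨ x2) ∧ ¬x1  (in 4 steps)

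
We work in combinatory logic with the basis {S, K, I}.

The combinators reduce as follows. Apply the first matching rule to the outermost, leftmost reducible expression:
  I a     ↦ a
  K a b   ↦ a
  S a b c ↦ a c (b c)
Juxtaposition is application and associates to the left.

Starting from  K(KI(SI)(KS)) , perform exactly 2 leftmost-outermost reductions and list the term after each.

Answer: after 2 steps: K(KS)

Working:
  start: K(KI(SI)(KS))
  step 1: K(I(KS))
  step 2: K(KS)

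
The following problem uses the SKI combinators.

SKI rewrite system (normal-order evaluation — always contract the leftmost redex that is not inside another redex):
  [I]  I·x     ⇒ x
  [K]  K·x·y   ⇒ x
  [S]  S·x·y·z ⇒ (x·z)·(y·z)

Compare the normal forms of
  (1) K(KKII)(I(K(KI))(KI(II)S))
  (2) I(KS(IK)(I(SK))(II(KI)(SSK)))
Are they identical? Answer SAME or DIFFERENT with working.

Answer: DIFFERENT — A ⇓ KI, B ⇓ S(SK)I

Reduction:
Term A:
  start: K(KKII)(I(K(KI))(KI(II)S))
  [1] KKII
  [2] KI

Term B:
  start: I(KS(IK)(I(SK))(II(KI)(SSK)))
  [1] KS(IK)(I(SK))(II(KI)(SSK))
  [2] S(I(SK))(II(KI)(SSK))
  [3] S(SK)(II(KI)(SSK))
  [4] S(SK)(I(KI)(SSK))
  [5] S(SK)(KI(SSK))
  [6] S(SK)I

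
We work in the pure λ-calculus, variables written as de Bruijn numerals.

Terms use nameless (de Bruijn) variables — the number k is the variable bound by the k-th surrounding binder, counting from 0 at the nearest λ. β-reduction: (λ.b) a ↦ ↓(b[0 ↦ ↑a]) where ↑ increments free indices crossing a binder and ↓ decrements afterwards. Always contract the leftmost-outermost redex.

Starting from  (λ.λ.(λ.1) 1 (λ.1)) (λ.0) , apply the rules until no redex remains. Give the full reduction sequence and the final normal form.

Answer: normal form = λ.0 (λ.1)  (in 2 steps)

Reduction:
  start: (λ.λ.(λ.1) 1 (λ.1)) (λ.0)
  →1  λ.(λ.1) (λ.0) (λ.1)
  →2  λ.0 (λ.1)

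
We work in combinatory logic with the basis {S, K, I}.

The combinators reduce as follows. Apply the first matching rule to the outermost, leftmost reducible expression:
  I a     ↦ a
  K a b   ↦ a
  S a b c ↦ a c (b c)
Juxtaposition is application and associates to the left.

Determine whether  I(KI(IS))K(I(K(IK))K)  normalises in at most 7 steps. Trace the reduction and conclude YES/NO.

  start: I(KI(IS))K(I(K(IK))K)
  →1  KI(IS)K(I(K(IK))K)
  →2  IK(I(K(IK))K)
  →3  K(I(K(IK))K)
  →4  K(K(IK)K)
  →5  K(IK)
  →6  KK

Answer: YES — reaches normal form KK in 6 ≤ 7 steps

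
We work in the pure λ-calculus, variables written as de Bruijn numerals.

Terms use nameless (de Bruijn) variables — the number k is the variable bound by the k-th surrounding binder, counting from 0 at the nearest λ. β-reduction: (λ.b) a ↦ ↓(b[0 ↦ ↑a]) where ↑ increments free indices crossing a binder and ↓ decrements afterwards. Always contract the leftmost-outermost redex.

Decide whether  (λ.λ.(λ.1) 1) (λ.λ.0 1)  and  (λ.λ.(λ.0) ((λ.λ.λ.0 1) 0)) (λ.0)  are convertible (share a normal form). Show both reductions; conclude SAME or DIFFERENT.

Term A:
  start: (λ.λ.(λ.1) 1) (λ.λ.0 1)
  →1  λ.(λ.1) (λ.λ.0 1)
  →2  λ.0

Term B:
  start: (λ.λ.(λ.0) ((λ.λ.λ.0 1) 0)) (λ.0)
  →1  λ.(λ.0) ((λ.λ.λ.0 1) 0)
  →2  λ.(λ.λ.λ.0 1) 0
  →3  λ.λ.λ.0 1

Answer: DIFFERENT — A ⇓ λ.0, B ⇓ λ.λ.λ.0 1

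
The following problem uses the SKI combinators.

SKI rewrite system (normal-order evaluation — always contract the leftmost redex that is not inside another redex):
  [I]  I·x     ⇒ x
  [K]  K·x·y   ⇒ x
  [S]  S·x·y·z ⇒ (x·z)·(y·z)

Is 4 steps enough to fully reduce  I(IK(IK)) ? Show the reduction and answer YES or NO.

  start: I(IK(IK))
  step 1: IK(IK)
  step 2: K(IK)
  step 3: KK

Answer: YES — reaches normal form KK in 3 ≤ 4 steps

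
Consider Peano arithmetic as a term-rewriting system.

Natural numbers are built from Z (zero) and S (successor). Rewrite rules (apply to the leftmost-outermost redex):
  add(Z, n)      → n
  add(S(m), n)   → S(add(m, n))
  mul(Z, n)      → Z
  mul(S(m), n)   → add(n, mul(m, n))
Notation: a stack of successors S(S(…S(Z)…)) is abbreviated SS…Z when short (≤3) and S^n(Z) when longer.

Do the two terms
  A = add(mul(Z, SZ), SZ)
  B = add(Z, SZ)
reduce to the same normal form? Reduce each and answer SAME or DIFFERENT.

Term A:
  start: add(mul(Z, SZ), SZ)
  step 1: add(Z, SZ)
  step 2: SZ

Term B:
  start: add(Z, SZ)
  step 1: SZ

Answer: SAME — A ⇓ SZ, B ⇓ SZ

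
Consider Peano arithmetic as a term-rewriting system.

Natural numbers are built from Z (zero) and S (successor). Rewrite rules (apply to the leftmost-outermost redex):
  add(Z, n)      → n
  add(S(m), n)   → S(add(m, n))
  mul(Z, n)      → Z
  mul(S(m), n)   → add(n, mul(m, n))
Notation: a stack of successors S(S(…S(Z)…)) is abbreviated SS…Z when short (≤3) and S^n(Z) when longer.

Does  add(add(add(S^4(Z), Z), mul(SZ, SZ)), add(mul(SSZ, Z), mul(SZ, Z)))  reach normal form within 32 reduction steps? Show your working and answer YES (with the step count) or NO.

  start: add(add(add(S^4(Z), Z), mul(SZ, SZ)), add(mul(SSZ, Z), mul(SZ, Z)))
  step 1: add(add(S(add(SSSZ, Z)), mul(SZ, SZ)), add(mul(SSZ, Z), mul(SZ, Z)))
  step 2: add(S(add(add(SSSZ, Z), mul(SZ, SZ))), add(mul(SSZ, Z), mul(SZ, Z)))
  step 3: S(add(add(add(SSSZ, Z), mul(SZ, SZ)), add(mul(SSZ, Z), mul(SZ, Z))))
  step 4: S(add(add(S(add(SSZ, Z)), mul(SZ, SZ)), add(mul(SSZ, Z), mul(SZ, Z))))
  step 5: S(add(S(add(add(SSZ, Z), mul(SZ, SZ))), add(mul(SSZ, Z), mul(SZ, Z))))
  step 6: S(S(add(add(add(SSZ, Z), mul(SZ, SZ)), add(mul(SSZ, Z), mul(SZ, Z)))))
  step 7: S(S(add(add(S(add(SZ, Z)), mul(SZ, SZ)), add(mul(SSZ, Z), mul(SZ, Z)))))
  step 8: S(S(add(S(add(add(SZ, Z), mul(SZ, SZ))), add(mul(SSZ, Z), mul(SZ, Z)))))
  step 9: S(S(S(add(add(add(SZ, Z), mul(SZ, SZ)), add(mul(SSZ, Z), mul(SZ, Z))))))
  step 10: S(S(S(add(add(S(add(Z, Z)), mul(SZ, SZ)), add(mul(SSZ, Z), mul(SZ, Z))))))
  step 11: S(S(S(add(S(add(add(Z, Z), mul(SZ, SZ))), add(mul(SSZ, Z), mul(SZ, Z))))))
  step 12: S(S(S(S(add(add(add(Z, Z), mul(SZ, SZ)), add(mul(SSZ, Z), mul(SZ, Z)))))))
  step 13: S(S(S(S(add(add(Z, mul(SZ, SZ)), add(mul(SSZ, Z), mul(SZ, Z)))))))
  step 14: S(S(S(S(add(mul(SZ, SZ), add(mul(SSZ, Z), mul(SZ, Z)))))))
  step 15: S(S(S(S(add(add(SZ, mul(Z, SZ)), add(mul(SSZ, Z), mul(SZ, Z)))))))
  step 16: S(S(S(S(add(S(add(Z, mul(Z, SZ))), add(mul(SSZ, Z), mul(SZ, Z)))))))
  step 17: S(S(S(S(S(add(add(Z, mul(Z, SZ)), add(mul(SSZ, Z), mul(SZ, Z))))))))
  step 18: S(S(S(S(S(add(mul(Z, SZ), add(mul(SSZ, Z), mul(SZ, Z))))))))
  step 19: S(S(S(S(S(add(Z, add(mul(SSZ, Z), mul(SZ, Z))))))))
  step 20: S(S(S(S(S(add(mul(SSZ, Z), mul(SZ, Z)))))))
  step 21: S(S(S(S(S(add(add(Z, mul(SZ, Z)), mul(SZ, Z)))))))
  step 22: S(S(S(S(S(add(mul(SZ, Z), mul(SZ, Z)))))))
  step 23: S(S(S(S(S(add(add(Z, mul(Z, Z)), mul(SZ, Z)))))))
  step 24: S(S(S(S(S(add(mul(Z, Z), mul(SZ, Z)))))))
  step 25: S(S(S(S(S(add(Z, mul(SZ, Z)))))))
  step 26: S(S(S(S(S(mul(SZ, Z))))))
  step 27: S(S(S(S(S(add(Z, mul(Z, Z)))))))
  step 28: S(S(S(S(S(mul(Z, Z))))))
  step 29: S^5(Z)

Answer: YES — reaches normal form S^5(Z) in 29 ≤ 32 steps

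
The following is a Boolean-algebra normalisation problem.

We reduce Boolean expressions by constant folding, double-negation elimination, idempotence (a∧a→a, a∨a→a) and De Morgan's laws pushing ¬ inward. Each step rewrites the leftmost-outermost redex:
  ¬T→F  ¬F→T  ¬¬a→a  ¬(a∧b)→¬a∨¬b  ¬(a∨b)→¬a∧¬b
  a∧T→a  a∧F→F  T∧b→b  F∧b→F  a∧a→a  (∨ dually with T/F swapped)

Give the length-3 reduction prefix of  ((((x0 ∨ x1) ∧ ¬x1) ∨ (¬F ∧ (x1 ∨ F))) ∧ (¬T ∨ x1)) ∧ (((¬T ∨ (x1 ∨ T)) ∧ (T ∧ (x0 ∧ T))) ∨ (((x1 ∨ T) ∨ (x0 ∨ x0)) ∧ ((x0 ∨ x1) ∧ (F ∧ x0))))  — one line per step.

Answer: after 3 steps: ((((x0 ∨ x1) ∧ ¬x1) ∨ x1) ∧ (¬T ∨ x1)) ∧ (((¬T ∨ (x1 ∨ T)) ∧ (T ∧ (x0 ∧ T))) ∨ (((x1 ∨ T) ∨ (x0 ∨ x0)) ∧ ((x0 ∨ x1) ∧ (F ∧ x0))))

Derivation:
  start: ((((x0 ∨ x1) ∧ ¬x1) ∨ (¬F ∧ (x1 ∨ F))) ∧ (¬T ∨ x1)) ∧ (((¬T ∨ (x1 ∨ T)) ∧ (T ∧ (x0 ∧ T))) ∨ (((x1 ∨ T) ∨ (x0 ∨ x0)) ∧ ((x0 ∨ x1) ∧ (F ∧ x0))))
  →1  ((((x0 ∨ x1) ∧ ¬x1) ∨ (T ∧ (x1 ∨ F))) ∧ (¬T ∨ x1)) ∧ (((¬T ∨ (x1 ∨ T)) ∧ (T ∧ (x0 ∧ T))) ∨ (((x1 ∨ T) ∨ (x0 ∨ x0)) ∧ ((x0 ∨ x1) ∧ (F ∧ x0))))
  →2  ((((x0 ∨ x1) ∧ ¬x1) ∨ (x1 ∨ F)) ∧ (¬T ∨ x1)) ∧ (((¬T ∨ (x1 ∨ T)) ∧ (T ∧ (x0 ∧ T))) ∨ (((x1 ∨ T) ∨ (x0 ∨ x0)) ∧ ((x0 ∨ x1) ∧ (F ∧ x0))))
  →3  ((((x0 ∨ x1) ∧ ¬x1) ∨ x1) ∧ (¬T ∨ x1)) ∧ (((¬T ∨ (x1 ∨ T)) ∧ (T ∧ (x0 ∧ T))) ∨ (((x1 ∨ T) ∨ (x0 ∨ x0)) ∧ ((x0 ∨ x1) ∧ (F ∧ x0))))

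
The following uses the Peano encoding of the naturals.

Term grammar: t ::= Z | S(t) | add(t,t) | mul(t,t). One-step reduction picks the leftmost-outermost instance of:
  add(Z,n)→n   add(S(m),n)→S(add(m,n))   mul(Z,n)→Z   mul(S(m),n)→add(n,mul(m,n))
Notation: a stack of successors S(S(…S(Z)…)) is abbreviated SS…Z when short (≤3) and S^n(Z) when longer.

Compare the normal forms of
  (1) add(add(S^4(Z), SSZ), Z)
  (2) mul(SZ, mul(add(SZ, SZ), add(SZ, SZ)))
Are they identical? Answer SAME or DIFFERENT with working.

Term A:
  start: add(add(S^4(Z), SSZ), Z)
  step 1: add(S(add(SSSZ, SSZ)), Z)
  step 2: S(add(add(SSSZ, SSZ), Z))
  step 3: S(add(S(add(SSZ, SSZ)), Z))
  step 4: S(S(add(add(SSZ, SSZ), Z)))
  step 5: S(S(add(S(add(SZ, SSZ)), Z)))
  step 6: S(S(S(add(add(SZ, SSZ), Z))))
  step 7: S(S(S(add(S(add(Z, SSZ)), Z))))
  step 8: S(S(S(S(add(add(Z, SSZ), Z)))))
  step 9: S(S(S(S(add(SSZ, Z)))))
  step 10: S(S(S(S(S(add(SZ, Z))))))
  step 11: S(S(S(S(S(S(add(Z, Z)))))))
  step 12: S^6(Z)

Term B:
  start: mul(SZ, mul(add(SZ, SZ), add(SZ, SZ)))
  step 1: add(mul(add(SZ, SZ), add(SZ, SZ)), mul(Z, mul(add(SZ, SZ), add(SZ, SZ))))
  step 2: add(mul(S(add(Z, SZ)), add(SZ, SZ)), mul(Z, mul(add(SZ, SZ), add(SZ, SZ))))
  step 3: add(add(add(SZ, SZ), mul(add(Z, SZ), add(SZ, SZ))), mul(Z, mul(add(SZ, SZ), add(SZ, SZ))))
  step 4: add(add(S(add(Z, SZ)), mul(add(Z, SZ), add(SZ, SZ))), mul(Z, mul(add(SZ, SZ), add(SZ, SZ))))
  step 5: add(S(add(add(Z, SZ), mul(add(Z, SZ), add(SZ, SZ)))), mul(Z, mul(add(SZ, SZ), add(SZ, SZ))))
  step 6: S(add(add(add(Z, SZ), mul(add(Z, SZ), add(SZ, SZ))), mul(Z, mul(add(SZ, SZ), add(SZ, SZ)))))
  step 7: S(add(add(SZ, mul(add(Z, SZ), add(SZ, SZ))), mul(Z, mul(add(SZ, SZ), add(SZ, SZ)))))
  step 8: S(add(S(add(Z, mul(add(Z, SZ), add(SZ, SZ)))), mul(Z, mul(add(SZ, SZ), add(SZ, SZ)))))
  step 9: S(S(add(add(Z, mul(add(Z, SZ), add(SZ, SZ))), mul(Z, mul(add(SZ, SZ), add(SZ, SZ))))))
  step 10: S(S(add(mul(add(Z, SZ), add(SZ, SZ)), mul(Z, mul(add(SZ, SZ), add(SZ, SZ))))))
  step 11: S(S(add(mul(SZ, add(SZ, SZ)), mul(Z, mul(add(SZ, SZ), add(SZ, SZ))))))
  step 12: S(S(add(add(add(SZ, SZ), mul(Z, add(SZ, SZ))), mul(Z, mul(add(SZ, SZ), add(SZ, SZ))))))
  step 13: S(S(add(add(S(add(Z, SZ)), mul(Z, add(SZ, SZ))), mul(Z, mul(add(SZ, SZ), add(SZ, SZ))))))
  step 14: S(S(add(S(add(add(Z, SZ), mul(Z, add(SZ, SZ)))), mul(Z, mul(add(SZ, SZ), add(SZ, SZ))))))
  step 15: S(S(S(add(add(add(Z, SZ), mul(Z, add(SZ, SZ))), mul(Z, mul(add(SZ, SZ), add(SZ, SZ)))))))
  step 16: S(S(S(add(add(SZ, mul(Z, add(SZ, SZ))), mul(Z, mul(add(SZ, SZ), add(SZ, SZ)))))))
  step 17: S(S(S(add(S(add(Z, mul(Z, add(SZ, SZ)))), mul(Z, mul(add(SZ, SZ), add(SZ, SZ)))))))
  step 18: S(S(S(S(add(add(Z, mul(Z, add(SZ, SZ))), mul(Z, mul(add(SZ, SZ), add(SZ, SZ))))))))
  step 19: S(S(S(S(add(mul(Z, add(SZ, SZ)), mul(Z, mul(add(SZ, SZ), add(SZ, SZ))))))))
  step 20: S(S(S(S(add(Z, mul(Z, mul(add(SZ, SZ), add(SZ, SZ))))))))
  step 21: S(S(S(S(mul(Z, mul(add(SZ, SZ), add(SZ, SZ)))))))
  step 22: S^4(Z)

Answer: DIFFERENT — A ⇓ S^6(Z), B ⇓ S^4(Z)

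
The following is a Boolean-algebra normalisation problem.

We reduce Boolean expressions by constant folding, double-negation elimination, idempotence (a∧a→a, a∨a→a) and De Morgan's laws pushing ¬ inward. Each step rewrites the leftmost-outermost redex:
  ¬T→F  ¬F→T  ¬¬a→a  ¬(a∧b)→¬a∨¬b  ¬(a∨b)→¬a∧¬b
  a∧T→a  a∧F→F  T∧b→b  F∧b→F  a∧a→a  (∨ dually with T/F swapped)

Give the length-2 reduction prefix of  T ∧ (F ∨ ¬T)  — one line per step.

Answer: after 2 steps: ¬T

Derivation:
  start: T ∧ (F ∨ ¬T)
  [1] F ∨ ¬T
  [2] ¬T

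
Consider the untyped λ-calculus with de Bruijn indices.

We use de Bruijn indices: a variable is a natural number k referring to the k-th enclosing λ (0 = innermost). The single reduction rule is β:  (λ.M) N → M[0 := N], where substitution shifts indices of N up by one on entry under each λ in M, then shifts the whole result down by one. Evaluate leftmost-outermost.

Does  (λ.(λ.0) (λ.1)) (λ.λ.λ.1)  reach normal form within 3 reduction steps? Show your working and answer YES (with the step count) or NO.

Answer: YES — reaches normal form λ.λ.λ.λ.1 in 2 ≤ 3 steps

Reduction:
  start: (λ.(λ.0) (λ.1)) (λ.λ.λ.1)
  [1] (λ.0) (λ.λ.λ.λ.1)
  [2] λ.λ.λ.λ.1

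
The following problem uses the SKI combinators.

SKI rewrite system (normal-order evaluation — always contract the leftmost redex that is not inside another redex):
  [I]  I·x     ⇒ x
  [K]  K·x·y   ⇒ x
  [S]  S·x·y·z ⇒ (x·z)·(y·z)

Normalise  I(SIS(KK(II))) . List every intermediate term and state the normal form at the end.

Answer: normal form = K(SK)  (in 5 steps)

Working:
  start: I(SIS(KK(II)))
  →1  SIS(KK(II))
  →2  I(KK(II))(S(KK(II)))
  →3  KK(II)(S(KK(II)))
  →4  K(S(KK(II)))
  →5  K(SK)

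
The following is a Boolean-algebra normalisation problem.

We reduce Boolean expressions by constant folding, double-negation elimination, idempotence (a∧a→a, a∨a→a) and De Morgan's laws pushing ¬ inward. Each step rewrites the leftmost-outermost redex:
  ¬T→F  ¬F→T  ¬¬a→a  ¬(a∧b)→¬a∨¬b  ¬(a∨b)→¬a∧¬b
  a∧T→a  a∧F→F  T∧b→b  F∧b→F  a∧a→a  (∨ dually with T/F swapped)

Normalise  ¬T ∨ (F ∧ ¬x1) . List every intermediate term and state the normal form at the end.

Answer: normal form = F  (in 3 steps)

Reduction:
  start: ¬T ∨ (F ∧ ¬x1)
  →1  F ∨ (F ∧ ¬x1)
  →2  F ∧ ¬x1
  →3  F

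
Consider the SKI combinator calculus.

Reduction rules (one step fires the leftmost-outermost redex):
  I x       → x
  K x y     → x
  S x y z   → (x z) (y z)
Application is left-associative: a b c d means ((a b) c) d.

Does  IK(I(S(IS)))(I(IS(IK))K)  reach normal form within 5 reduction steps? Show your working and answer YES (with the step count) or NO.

  start: IK(I(S(IS)))(I(IS(IK))K)
  →1  K(I(S(IS)))(I(IS(IK))K)
  →2  I(S(IS))
  →3  S(IS)
  →4  SS

Answer: YES — reaches normal form SS in 4 ≤ 5 steps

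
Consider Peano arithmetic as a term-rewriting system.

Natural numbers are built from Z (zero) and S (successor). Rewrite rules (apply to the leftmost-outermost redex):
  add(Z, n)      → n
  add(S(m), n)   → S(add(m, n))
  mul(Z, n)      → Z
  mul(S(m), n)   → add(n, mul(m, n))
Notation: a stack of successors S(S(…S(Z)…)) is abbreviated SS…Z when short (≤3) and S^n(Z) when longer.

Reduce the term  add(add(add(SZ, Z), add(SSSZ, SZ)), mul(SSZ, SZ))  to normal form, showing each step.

  start: add(add(add(SZ, Z), add(SSSZ, SZ)), mul(SSZ, SZ))
  [1] add(add(S(add(Z, Z)), add(SSSZ, SZ)), mul(SSZ, SZ))
  [2] add(S(add(add(Z, Z), add(SSSZ, SZ))), mul(SSZ, SZ))
  [3] S(add(add(add(Z, Z), add(SSSZ, SZ)), mul(SSZ, SZ)))
  [4] S(add(add(Z, add(SSSZ, SZ)), mul(SSZ, SZ)))
  [5] S(add(add(SSSZ, SZ), mul(SSZ, SZ)))
  [6] S(add(S(add(SSZ, SZ)), mul(SSZ, SZ)))
  [7] S(S(add(add(SSZ, SZ), mul(SSZ, SZ))))
  [8] S(S(add(S(add(SZ, SZ)), mul(SSZ, SZ))))
  [9] S(S(S(add(add(SZ, SZ), mul(SSZ, SZ)))))
  [10] S(S(S(add(S(add(Z, SZ)), mul(SSZ, SZ)))))
  [11] S(S(S(S(add(add(Z, SZ), mul(SSZ, SZ))))))
  [12] S(S(S(S(add(SZ, mul(SSZ, SZ))))))
  [13] S(S(S(S(S(add(Z, mul(SSZ, SZ)))))))
  [14] S(S(S(S(S(mul(SSZ, SZ))))))
  [15] S(S(S(S(S(add(SZ, mul(SZ, SZ)))))))
  [16] S(S(S(S(S(S(add(Z, mul(SZ, SZ))))))))
  [17] S(S(S(S(S(S(mul(SZ, SZ)))))))
  [18] S(S(S(S(S(S(add(SZ, mul(Z, SZ))))))))
  [19] S(S(S(S(S(S(S(add(Z, mul(Z, SZ)))))))))
  [20] S(S(S(S(S(S(S(mul(Z, SZ))))))))
  [21] S^7(Z)

Answer: normal form = S^7(Z)  (in 21 steps)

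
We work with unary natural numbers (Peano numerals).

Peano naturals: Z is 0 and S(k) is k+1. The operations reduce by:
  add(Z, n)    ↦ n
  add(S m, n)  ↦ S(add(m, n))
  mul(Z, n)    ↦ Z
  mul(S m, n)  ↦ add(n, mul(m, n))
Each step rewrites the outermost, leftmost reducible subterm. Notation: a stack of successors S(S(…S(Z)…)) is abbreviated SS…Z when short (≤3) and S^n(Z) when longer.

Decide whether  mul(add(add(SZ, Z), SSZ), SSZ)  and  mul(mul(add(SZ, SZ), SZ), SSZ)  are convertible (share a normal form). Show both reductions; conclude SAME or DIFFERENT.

Term A:
  start: mul(add(add(SZ, Z), SSZ), SSZ)
  [1] mul(add(S(add(Z, Z)), SSZ), SSZ)
  [2] mul(S(add(add(Z, Z), SSZ)), SSZ)
  [3] add(SSZ, mul(add(add(Z, Z), SSZ), SSZ))
  [4] S(add(SZ, mul(add(add(Z, Z), SSZ), SSZ)))
  [5] S(S(add(Z, mul(add(add(Z, Z), SSZ), SSZ))))
  [6] S(S(mul(add(add(Z, Z), SSZ), SSZ)))
  [7] S(S(mul(add(Z, SSZ), SSZ)))
  [8] S(S(mul(SSZ, SSZ)))
  [9] S(S(add(SSZ, mul(SZ, SSZ))))
  [10] S(S(S(add(SZ, mul(SZ, SSZ)))))
  [11] S(S(S(S(add(Z, mul(SZ, SSZ))))))
  [12] S(S(S(S(mul(SZ, SSZ)))))
  [13] S(S(S(S(add(SSZ, mul(Z, SSZ))))))
  [14] S(S(S(S(S(add(SZ, mul(Z, SSZ)))))))
  [15] S(S(S(S(S(S(add(Z, mul(Z, SSZ))))))))
  [16] S(S(S(S(S(S(mul(Z, SSZ)))))))
  [17] S^6(Z)

Term B:
  start: mul(mul(add(SZ, SZ), SZ), SSZ)
  [1] mul(mul(S(add(Z, SZ)), SZ), SSZ)
  [2] mul(add(SZ, mul(add(Z, SZ), SZ)), SSZ)
  [3] mul(S(add(Z, mul(add(Z, SZ), SZ))), SSZ)
  [4] add(SSZ, mul(add(Z, mul(add(Z, SZ), SZ)), SSZ))
  [5] S(add(SZ, mul(add(Z, mul(add(Z, SZ), SZ)), SSZ)))
  [6] S(S(add(Z, mul(add(Z, mul(add(Z, SZ), SZ)), SSZ))))
  [7] S(S(mul(add(Z, mul(add(Z, SZ), SZ)), SSZ)))
  [8] S(S(mul(mul(add(Z, SZ), SZ), SSZ)))
  [9] S(S(mul(mul(SZ, SZ), SSZ)))
  [10] S(S(mul(add(SZ, mul(Z, SZ)), SSZ)))
  [11] S(S(mul(S(add(Z, mul(Z, SZ))), SSZ)))
  [12] S(S(add(SSZ, mul(add(Z, mul(Z, SZ)), SSZ))))
  [13] S(S(S(add(SZ, mul(add(Z, mul(Z, SZ)), SSZ)))))
  [14] S(S(S(S(add(Z, mul(add(Z, mul(Z, SZ)), SSZ))))))
  [15] S(S(S(S(mul(add(Z, mul(Z, SZ)), SSZ)))))
  [16] S(S(S(S(mul(mul(Z, SZ), SSZ)))))
  [17] S(S(S(S(mul(Z, SSZ)))))
  [18] S^4(Z)

Answer: DIFFERENT — A ⇓ S^6(Z), B ⇓ S^4(Z)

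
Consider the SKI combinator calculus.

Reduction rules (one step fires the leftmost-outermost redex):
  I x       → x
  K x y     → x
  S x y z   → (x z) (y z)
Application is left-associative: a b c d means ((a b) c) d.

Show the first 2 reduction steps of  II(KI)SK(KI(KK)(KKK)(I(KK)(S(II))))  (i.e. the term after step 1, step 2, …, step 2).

Answer: after 2 steps: KISK(KI(KK)(KKK)(I(KK)(S(II))))

Working:
  start: II(KI)SK(KI(KK)(KKK)(I(KK)(S(II))))
  step 1: I(KI)SK(KI(KK)(KKK)(I(KK)(S(II))))
  step 2: KISK(KI(KK)(KKK)(I(KK)(S(II))))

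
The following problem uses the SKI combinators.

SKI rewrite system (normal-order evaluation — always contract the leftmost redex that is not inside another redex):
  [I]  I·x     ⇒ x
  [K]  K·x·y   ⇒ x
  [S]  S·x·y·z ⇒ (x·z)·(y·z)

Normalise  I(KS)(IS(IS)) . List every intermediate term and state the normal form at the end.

  start: I(KS)(IS(IS))
  step 1: KS(IS(IS))
  step 2: S

Answer: normal form = S  (in 2 steps)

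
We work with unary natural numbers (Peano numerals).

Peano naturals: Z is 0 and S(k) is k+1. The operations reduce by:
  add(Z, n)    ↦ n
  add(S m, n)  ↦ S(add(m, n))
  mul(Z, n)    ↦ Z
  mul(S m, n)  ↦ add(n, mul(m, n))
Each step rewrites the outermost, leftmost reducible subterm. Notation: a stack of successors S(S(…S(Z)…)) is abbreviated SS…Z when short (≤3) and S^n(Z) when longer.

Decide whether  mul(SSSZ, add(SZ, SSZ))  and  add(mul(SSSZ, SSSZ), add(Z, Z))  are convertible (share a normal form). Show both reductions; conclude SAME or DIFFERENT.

Term A:
  start: mul(SSSZ, add(SZ, SSZ))
  [1] add(add(SZ, SSZ), mul(SSZ, add(SZ, SSZ)))
  [2] add(S(add(Z, SSZ)), mul(SSZ, add(SZ, SSZ)))
  [3] S(add(add(Z, SSZ), mul(SSZ, add(SZ, SSZ))))
  [4] S(add(SSZ, mul(SSZ, add(SZ, SSZ))))
  [5] S(S(add(SZ, mul(SSZ, add(SZ, SSZ)))))
  [6] S(S(S(add(Z, mul(SSZ, add(SZ, SSZ))))))
  [7] S(S(S(mul(SSZ, add(SZ, SSZ)))))
  [8] S(S(S(add(add(SZ, SSZ), mul(SZ, add(SZ, SSZ))))))
  [9] S(S(S(add(S(add(Z, SSZ)), mul(SZ, add(SZ, SSZ))))))
  [10] S(S(S(S(add(add(Z, SSZ), mul(SZ, add(SZ, SSZ)))))))
  [11] S(S(S(S(add(SSZ, mul(SZ, add(SZ, SSZ)))))))
  [12] S(S(S(S(S(add(SZ, mul(SZ, add(SZ, SSZ))))))))
  [13] S(S(S(S(S(S(add(Z, mul(SZ, add(SZ, SSZ)))))))))
  [14] S(S(S(S(S(S(mul(SZ, add(SZ, SSZ))))))))
  [15] S(S(S(S(S(S(add(add(SZ, SSZ), mul(Z, add(SZ, SSZ)))))))))
  [16] S(S(S(S(S(S(add(S(add(Z, SSZ)), mul(Z, add(SZ, SSZ)))))))))
  [17] S(S(S(S(S(S(S(add(add(Z, SSZ), mul(Z, add(SZ, SSZ))))))))))
  [18] S(S(S(S(S(S(S(add(SSZ, mul(Z, add(SZ, SSZ))))))))))
  [19] S(S(S(S(S(S(S(S(add(SZ, mul(Z, add(SZ, SSZ)))))))))))
  [20] S(S(S(S(S(S(S(S(S(add(Z, mul(Z, add(SZ, SSZ))))))))))))
  [21] S(S(S(S(S(S(S(S(S(mul(Z, add(SZ, SSZ)))))))))))
  [22] S^9(Z)

Term B:
  start: add(mul(SSSZ, SSSZ), add(Z, Z))
  [1] add(add(SSSZ, mul(SSZ, SSSZ)), add(Z, Z))
  [2] add(S(add(SSZ, mul(SSZ, SSSZ))), add(Z, Z))
  [3] S(add(add(SSZ, mul(SSZ, SSSZ)), add(Z, Z)))
  [4] S(add(S(add(SZ, mul(SSZ, SSSZ))), add(Z, Z)))
  [5] S(S(add(add(SZ, mul(SSZ, SSSZ)), add(Z, Z))))
  [6] S(S(add(S(add(Z, mul(SSZ, SSSZ))), add(Z, Z))))
  [7] S(S(S(add(add(Z, mul(SSZ, SSSZ)), add(Z, Z)))))
  [8] S(S(S(add(mul(SSZ, SSSZ), add(Z, Z)))))
  [9] S(S(S(add(add(SSSZ, mul(SZ, SSSZ)), add(Z, Z)))))
  [10] S(S(S(add(S(add(SSZ, mul(SZ, SSSZ))), add(Z, Z)))))
  [11] S(S(S(S(add(add(SSZ, mul(SZ, SSSZ)), add(Z, Z))))))
  [12] S(S(S(S(add(S(add(SZ, mul(SZ, SSSZ))), add(Z, Z))))))
  [13] S(S(S(S(S(add(add(SZ, mul(SZ, SSSZ)), add(Z, Z)))))))
  [14] S(S(S(S(S(add(S(add(Z, mul(SZ, SSSZ))), add(Z, Z)))))))
  [15] S(S(S(S(S(S(add(add(Z, mul(SZ, SSSZ)), add(Z, Z))))))))
  [16] S(S(S(S(S(S(add(mul(SZ, SSSZ), add(Z, Z))))))))
  [17] S(S(S(S(S(S(add(add(SSSZ, mul(Z, SSSZ)), add(Z, Z))))))))
  [18] S(S(S(S(S(S(add(S(add(SSZ, mul(Z, SSSZ))), add(Z, Z))))))))
  [19] S(S(S(S(S(S(S(add(add(SSZ, mul(Z, SSSZ)), add(Z, Z)))))))))
  [20] S(S(S(S(S(S(S(add(S(add(SZ, mul(Z, SSSZ))), add(Z, Z)))))))))
  [21] S(S(S(S(S(S(S(S(add(add(SZ, mul(Z, SSSZ)), add(Z, Z))))))))))
  [22] S(S(S(S(S(S(S(S(add(S(add(Z, mul(Z, SSSZ))), add(Z, Z))))))))))
  [23] S(S(S(S(S(S(S(S(S(add(add(Z, mul(Z, SSSZ)), add(Z, Z)))))))))))
  [24] S(S(S(S(S(S(S(S(S(add(mul(Z, SSSZ), add(Z, Z)))))))))))
  [25] S(S(S(S(S(S(S(S(S(add(Z, add(Z, Z)))))))))))
  [26] S(S(S(S(S(S(S(S(S(add(Z, Z))))))))))
  [27] S^9(Z)

Answer: SAME — A ⇓ S^9(Z), B ⇓ S^9(Z)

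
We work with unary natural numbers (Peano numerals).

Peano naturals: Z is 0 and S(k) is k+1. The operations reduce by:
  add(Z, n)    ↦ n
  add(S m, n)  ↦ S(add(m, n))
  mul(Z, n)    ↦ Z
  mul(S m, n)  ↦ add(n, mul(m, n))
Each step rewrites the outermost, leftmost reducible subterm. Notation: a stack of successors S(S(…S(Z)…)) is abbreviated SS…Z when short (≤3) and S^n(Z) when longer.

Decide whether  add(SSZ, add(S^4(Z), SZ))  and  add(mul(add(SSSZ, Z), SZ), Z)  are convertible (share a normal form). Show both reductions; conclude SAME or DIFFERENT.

Term A:
  start: add(SSZ, add(S^4(Z), SZ))
  step 1: S(add(SZ, add(S^4(Z), SZ)))
  step 2: S(S(add(Z, add(S^4(Z), SZ))))
  step 3: S(S(add(S^4(Z), SZ)))
  step 4: S(S(S(add(SSSZ, SZ))))
  step 5: S(S(S(S(add(SSZ, SZ)))))
  step 6: S(S(S(S(S(add(SZ, SZ))))))
  step 7: S(S(S(S(S(S(add(Z, SZ)))))))
  step 8: S^7(Z)

Term B:
  start: add(mul(add(SSSZ, Z), SZ), Z)
  step 1: add(mul(S(add(SSZ, Z)), SZ), Z)
  step 2: add(add(SZ, mul(add(SSZ, Z), SZ)), Z)
  step 3: add(S(add(Z, mul(add(SSZ, Z), SZ))), Z)
  step 4: S(add(add(Z, mul(add(SSZ, Z), SZ)), Z))
  step 5: S(add(mul(add(SSZ, Z), SZ), Z))
  step 6: S(add(mul(S(add(SZ, Z)), SZ), Z))
  step 7: S(add(add(SZ, mul(add(SZ, Z), SZ)), Z))
  step 8: S(add(S(add(Z, mul(add(SZ, Z), SZ))), Z))
  step 9: S(S(add(add(Z, mul(add(SZ, Z), SZ)), Z)))
  step 10: S(S(add(mul(add(SZ, Z), SZ), Z)))
  step 11: S(S(add(mul(S(add(Z, Z)), SZ), Z)))
  step 12: S(S(add(add(SZ, mul(add(Z, Z), SZ)), Z)))
  step 13: S(S(add(S(add(Z, mul(add(Z, Z), SZ))), Z)))
  step 14: S(S(S(add(add(Z, mul(add(Z, Z), SZ)), Z))))
  step 15: S(S(S(add(mul(add(Z, Z), SZ), Z))))
  step 16: S(S(S(add(mul(Z, SZ), Z))))
  step 17: S(S(S(add(Z, Z))))
  step 18: SSSZ

Answer: DIFFERENT — A ⇓ S^7(Z), B ⇓ SSSZ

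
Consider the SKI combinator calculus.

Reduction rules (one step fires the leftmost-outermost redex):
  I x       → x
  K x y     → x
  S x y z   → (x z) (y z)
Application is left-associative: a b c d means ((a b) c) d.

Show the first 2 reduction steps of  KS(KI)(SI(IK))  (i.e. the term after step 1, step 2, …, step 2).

  start: KS(KI)(SI(IK))
  step 1: S(SI(IK))
  step 2: S(SIK)

Answer: after 2 steps: S(SIK)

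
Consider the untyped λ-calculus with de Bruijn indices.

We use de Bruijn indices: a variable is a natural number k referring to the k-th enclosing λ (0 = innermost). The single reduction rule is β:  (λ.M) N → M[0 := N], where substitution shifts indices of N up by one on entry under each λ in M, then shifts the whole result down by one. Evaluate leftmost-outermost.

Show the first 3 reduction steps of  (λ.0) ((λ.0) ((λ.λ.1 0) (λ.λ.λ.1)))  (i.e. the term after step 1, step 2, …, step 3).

  start: (λ.0) ((λ.0) ((λ.λ.1 0) (λ.λ.λ.1)))
  step 1: (λ.0) ((λ.λ.1 0) (λ.λ.λ.1))
  step 2: (λ.λ.1 0) (λ.λ.λ.1)
  step 3: λ.(λ.λ.λ.1) 0

Answer: after 3 steps: λ.(λ.λ.λ.1) 0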